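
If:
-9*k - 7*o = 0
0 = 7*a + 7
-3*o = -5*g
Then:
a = -1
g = 3*o/5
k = -7*o/9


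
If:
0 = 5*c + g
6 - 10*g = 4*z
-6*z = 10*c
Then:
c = -9/85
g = 9/17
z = 3/17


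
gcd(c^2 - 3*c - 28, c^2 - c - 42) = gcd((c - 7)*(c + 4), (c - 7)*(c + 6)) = c - 7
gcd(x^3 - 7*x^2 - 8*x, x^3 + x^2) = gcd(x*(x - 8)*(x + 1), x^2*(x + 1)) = x^2 + x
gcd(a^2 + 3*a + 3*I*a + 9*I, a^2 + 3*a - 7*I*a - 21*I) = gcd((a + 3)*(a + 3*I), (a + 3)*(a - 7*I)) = a + 3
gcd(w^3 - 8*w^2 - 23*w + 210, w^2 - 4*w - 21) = w - 7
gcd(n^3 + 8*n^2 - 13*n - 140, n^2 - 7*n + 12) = n - 4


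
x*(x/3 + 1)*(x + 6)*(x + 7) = x^4/3 + 16*x^3/3 + 27*x^2 + 42*x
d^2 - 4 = (d - 2)*(d + 2)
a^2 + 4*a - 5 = (a - 1)*(a + 5)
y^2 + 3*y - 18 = (y - 3)*(y + 6)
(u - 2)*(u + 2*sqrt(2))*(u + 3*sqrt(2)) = u^3 - 2*u^2 + 5*sqrt(2)*u^2 - 10*sqrt(2)*u + 12*u - 24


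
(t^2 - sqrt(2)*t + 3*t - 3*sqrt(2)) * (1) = t^2 - sqrt(2)*t + 3*t - 3*sqrt(2)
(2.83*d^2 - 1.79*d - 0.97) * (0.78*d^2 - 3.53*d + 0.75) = 2.2074*d^4 - 11.3861*d^3 + 7.6846*d^2 + 2.0816*d - 0.7275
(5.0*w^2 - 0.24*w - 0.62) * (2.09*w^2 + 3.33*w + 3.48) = 10.45*w^4 + 16.1484*w^3 + 15.305*w^2 - 2.8998*w - 2.1576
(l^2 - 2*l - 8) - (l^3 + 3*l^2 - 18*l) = -l^3 - 2*l^2 + 16*l - 8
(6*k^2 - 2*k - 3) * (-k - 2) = -6*k^3 - 10*k^2 + 7*k + 6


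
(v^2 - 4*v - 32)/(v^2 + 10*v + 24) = (v - 8)/(v + 6)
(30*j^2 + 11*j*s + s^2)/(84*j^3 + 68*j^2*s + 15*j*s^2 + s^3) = (5*j + s)/(14*j^2 + 9*j*s + s^2)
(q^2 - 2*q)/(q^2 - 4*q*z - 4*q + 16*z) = q*(q - 2)/(q^2 - 4*q*z - 4*q + 16*z)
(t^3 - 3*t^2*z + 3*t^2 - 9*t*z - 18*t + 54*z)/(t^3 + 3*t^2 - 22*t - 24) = (t^2 - 3*t*z - 3*t + 9*z)/(t^2 - 3*t - 4)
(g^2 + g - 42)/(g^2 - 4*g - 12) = (g + 7)/(g + 2)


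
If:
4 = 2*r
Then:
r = 2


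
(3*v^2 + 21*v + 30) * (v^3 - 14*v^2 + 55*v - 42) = 3*v^5 - 21*v^4 - 99*v^3 + 609*v^2 + 768*v - 1260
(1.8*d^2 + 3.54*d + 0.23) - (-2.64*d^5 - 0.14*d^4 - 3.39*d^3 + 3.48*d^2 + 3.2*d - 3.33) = 2.64*d^5 + 0.14*d^4 + 3.39*d^3 - 1.68*d^2 + 0.34*d + 3.56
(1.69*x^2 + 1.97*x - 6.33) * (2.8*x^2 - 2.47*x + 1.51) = 4.732*x^4 + 1.3417*x^3 - 20.038*x^2 + 18.6098*x - 9.5583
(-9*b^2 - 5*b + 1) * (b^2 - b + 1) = -9*b^4 + 4*b^3 - 3*b^2 - 6*b + 1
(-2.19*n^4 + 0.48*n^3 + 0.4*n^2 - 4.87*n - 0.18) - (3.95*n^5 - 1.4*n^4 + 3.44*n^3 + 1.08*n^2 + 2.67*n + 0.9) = -3.95*n^5 - 0.79*n^4 - 2.96*n^3 - 0.68*n^2 - 7.54*n - 1.08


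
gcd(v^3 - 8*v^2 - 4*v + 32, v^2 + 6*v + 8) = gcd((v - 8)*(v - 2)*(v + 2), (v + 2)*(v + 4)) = v + 2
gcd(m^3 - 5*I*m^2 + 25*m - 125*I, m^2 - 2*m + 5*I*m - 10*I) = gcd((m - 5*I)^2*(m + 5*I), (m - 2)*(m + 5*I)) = m + 5*I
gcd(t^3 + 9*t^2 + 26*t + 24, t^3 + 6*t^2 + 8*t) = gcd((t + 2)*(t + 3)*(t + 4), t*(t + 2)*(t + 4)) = t^2 + 6*t + 8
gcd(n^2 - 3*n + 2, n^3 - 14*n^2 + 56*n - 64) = n - 2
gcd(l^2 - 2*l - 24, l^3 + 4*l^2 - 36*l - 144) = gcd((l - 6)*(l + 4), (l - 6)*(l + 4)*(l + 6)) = l^2 - 2*l - 24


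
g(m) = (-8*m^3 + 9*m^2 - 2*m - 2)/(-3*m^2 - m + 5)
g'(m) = (6*m + 1)*(-8*m^3 + 9*m^2 - 2*m - 2)/(-3*m^2 - m + 5)^2 + (-24*m^2 + 18*m - 2)/(-3*m^2 - m + 5)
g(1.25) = 6.47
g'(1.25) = -40.50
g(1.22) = 8.13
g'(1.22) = -75.72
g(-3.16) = -15.90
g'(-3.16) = 0.59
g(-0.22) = -0.20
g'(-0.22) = -1.39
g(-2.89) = -15.85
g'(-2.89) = -0.26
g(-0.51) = 0.51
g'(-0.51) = -3.91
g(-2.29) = -17.28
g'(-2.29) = -6.04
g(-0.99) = 5.43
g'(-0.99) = -23.01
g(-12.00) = -36.49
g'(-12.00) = 2.61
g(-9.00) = -28.72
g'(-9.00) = 2.56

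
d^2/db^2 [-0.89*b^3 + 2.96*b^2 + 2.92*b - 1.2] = 5.92 - 5.34*b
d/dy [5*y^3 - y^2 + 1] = y*(15*y - 2)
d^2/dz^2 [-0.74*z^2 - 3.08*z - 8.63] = -1.48000000000000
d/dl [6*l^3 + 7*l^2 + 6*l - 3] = 18*l^2 + 14*l + 6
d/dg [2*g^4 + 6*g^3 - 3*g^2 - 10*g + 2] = 8*g^3 + 18*g^2 - 6*g - 10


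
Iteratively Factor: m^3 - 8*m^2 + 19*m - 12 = (m - 4)*(m^2 - 4*m + 3) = (m - 4)*(m - 3)*(m - 1)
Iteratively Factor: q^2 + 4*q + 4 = (q + 2)*(q + 2)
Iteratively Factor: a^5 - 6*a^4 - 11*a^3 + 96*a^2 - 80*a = (a - 5)*(a^4 - a^3 - 16*a^2 + 16*a) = a*(a - 5)*(a^3 - a^2 - 16*a + 16) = a*(a - 5)*(a + 4)*(a^2 - 5*a + 4) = a*(a - 5)*(a - 1)*(a + 4)*(a - 4)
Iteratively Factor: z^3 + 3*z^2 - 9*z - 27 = (z + 3)*(z^2 - 9) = (z - 3)*(z + 3)*(z + 3)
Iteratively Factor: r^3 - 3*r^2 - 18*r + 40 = (r + 4)*(r^2 - 7*r + 10) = (r - 2)*(r + 4)*(r - 5)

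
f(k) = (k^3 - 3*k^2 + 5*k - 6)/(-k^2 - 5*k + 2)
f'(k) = (2*k + 5)*(k^3 - 3*k^2 + 5*k - 6)/(-k^2 - 5*k + 2)^2 + (3*k^2 - 6*k + 5)/(-k^2 - 5*k + 2)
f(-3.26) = -11.58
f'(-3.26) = 9.65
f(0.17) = -4.67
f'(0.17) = -18.60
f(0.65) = 2.24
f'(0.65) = -9.85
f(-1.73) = -3.76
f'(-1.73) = 2.42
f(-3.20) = -11.02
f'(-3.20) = 9.06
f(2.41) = -0.17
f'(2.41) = -0.40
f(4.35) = -1.07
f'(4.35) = -0.54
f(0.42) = 15.76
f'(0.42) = -343.80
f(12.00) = -6.68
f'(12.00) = -0.85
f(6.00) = -2.06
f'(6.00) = -0.66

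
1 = 1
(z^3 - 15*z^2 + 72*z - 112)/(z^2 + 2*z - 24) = (z^2 - 11*z + 28)/(z + 6)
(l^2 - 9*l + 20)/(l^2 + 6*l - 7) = (l^2 - 9*l + 20)/(l^2 + 6*l - 7)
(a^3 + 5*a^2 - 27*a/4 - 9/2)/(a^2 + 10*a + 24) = (a^2 - a - 3/4)/(a + 4)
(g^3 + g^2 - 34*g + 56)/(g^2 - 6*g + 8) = g + 7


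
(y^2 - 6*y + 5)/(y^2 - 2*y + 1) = (y - 5)/(y - 1)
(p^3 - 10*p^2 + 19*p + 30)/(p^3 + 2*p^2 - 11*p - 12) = (p^2 - 11*p + 30)/(p^2 + p - 12)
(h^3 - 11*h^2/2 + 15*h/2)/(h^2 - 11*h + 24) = h*(2*h - 5)/(2*(h - 8))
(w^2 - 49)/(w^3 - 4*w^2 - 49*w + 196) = 1/(w - 4)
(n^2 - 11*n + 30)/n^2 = 1 - 11/n + 30/n^2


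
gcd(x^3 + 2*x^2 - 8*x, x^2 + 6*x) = x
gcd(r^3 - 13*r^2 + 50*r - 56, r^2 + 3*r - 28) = r - 4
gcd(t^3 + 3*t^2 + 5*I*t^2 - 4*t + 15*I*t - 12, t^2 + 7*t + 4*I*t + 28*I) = t + 4*I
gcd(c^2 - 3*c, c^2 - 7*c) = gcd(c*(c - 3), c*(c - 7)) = c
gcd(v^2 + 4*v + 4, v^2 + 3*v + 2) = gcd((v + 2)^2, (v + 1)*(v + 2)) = v + 2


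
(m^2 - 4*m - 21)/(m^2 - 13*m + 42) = (m + 3)/(m - 6)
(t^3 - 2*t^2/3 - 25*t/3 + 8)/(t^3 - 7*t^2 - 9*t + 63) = (3*t^2 - 11*t + 8)/(3*(t^2 - 10*t + 21))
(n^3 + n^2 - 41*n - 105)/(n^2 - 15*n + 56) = (n^2 + 8*n + 15)/(n - 8)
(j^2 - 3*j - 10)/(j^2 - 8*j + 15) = (j + 2)/(j - 3)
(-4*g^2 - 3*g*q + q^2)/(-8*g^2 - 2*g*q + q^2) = (g + q)/(2*g + q)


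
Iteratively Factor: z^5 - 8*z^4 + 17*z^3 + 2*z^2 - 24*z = (z - 4)*(z^4 - 4*z^3 + z^2 + 6*z) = (z - 4)*(z + 1)*(z^3 - 5*z^2 + 6*z) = (z - 4)*(z - 2)*(z + 1)*(z^2 - 3*z) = (z - 4)*(z - 3)*(z - 2)*(z + 1)*(z)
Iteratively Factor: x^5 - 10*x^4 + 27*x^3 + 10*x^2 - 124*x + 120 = (x - 2)*(x^4 - 8*x^3 + 11*x^2 + 32*x - 60) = (x - 5)*(x - 2)*(x^3 - 3*x^2 - 4*x + 12) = (x - 5)*(x - 2)^2*(x^2 - x - 6) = (x - 5)*(x - 2)^2*(x + 2)*(x - 3)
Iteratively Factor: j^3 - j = (j + 1)*(j^2 - j) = j*(j + 1)*(j - 1)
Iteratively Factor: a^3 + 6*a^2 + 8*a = (a + 4)*(a^2 + 2*a) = (a + 2)*(a + 4)*(a)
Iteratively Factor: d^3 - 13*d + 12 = (d + 4)*(d^2 - 4*d + 3) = (d - 3)*(d + 4)*(d - 1)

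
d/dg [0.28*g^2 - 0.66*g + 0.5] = 0.56*g - 0.66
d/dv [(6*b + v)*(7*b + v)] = 13*b + 2*v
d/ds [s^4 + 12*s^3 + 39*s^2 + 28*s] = 4*s^3 + 36*s^2 + 78*s + 28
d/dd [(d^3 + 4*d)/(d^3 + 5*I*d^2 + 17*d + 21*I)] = (5*I*d^4 + 26*d^3 + 43*I*d^2 + 84*I)/(d^6 + 10*I*d^5 + 9*d^4 + 212*I*d^3 + 79*d^2 + 714*I*d - 441)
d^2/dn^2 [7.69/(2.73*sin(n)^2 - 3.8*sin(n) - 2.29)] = (229.251204*sin(n)^4 - 239.32818*sin(n)^3 - 40.5309140000001*sin(n)^2 + 411.73798*sin(n) - 318.238346)/(-2.73*sin(n)^2 + 3.8*sin(n) + 2.29)^3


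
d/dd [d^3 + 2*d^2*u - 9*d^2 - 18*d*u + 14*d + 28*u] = 3*d^2 + 4*d*u - 18*d - 18*u + 14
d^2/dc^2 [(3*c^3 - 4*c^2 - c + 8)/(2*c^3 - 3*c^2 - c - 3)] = 2*(2*c^6 + 6*c^5 + 294*c^4 - 575*c^3 + 267*c^2 + 324*c - 97)/(8*c^9 - 36*c^8 + 42*c^7 - 27*c^6 + 87*c^5 - 54*c^4 - c^3 - 90*c^2 - 27*c - 27)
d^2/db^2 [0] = 0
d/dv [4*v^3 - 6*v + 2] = 12*v^2 - 6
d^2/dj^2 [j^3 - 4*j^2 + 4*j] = 6*j - 8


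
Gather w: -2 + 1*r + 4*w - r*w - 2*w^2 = r - 2*w^2 + w*(4 - r) - 2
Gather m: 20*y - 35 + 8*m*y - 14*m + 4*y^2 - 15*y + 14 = m*(8*y - 14) + 4*y^2 + 5*y - 21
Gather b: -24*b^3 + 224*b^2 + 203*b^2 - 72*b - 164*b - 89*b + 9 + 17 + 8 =-24*b^3 + 427*b^2 - 325*b + 34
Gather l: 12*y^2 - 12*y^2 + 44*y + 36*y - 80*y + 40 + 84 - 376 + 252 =0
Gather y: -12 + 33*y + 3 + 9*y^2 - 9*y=9*y^2 + 24*y - 9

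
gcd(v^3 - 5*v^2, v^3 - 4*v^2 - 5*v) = v^2 - 5*v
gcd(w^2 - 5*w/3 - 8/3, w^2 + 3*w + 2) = w + 1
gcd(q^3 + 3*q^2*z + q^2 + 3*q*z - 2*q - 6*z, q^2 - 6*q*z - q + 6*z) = q - 1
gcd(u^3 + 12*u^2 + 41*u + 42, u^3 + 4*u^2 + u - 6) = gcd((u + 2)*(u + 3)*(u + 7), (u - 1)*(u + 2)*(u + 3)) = u^2 + 5*u + 6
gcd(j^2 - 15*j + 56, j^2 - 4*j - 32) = j - 8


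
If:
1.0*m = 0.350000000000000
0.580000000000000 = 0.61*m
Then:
No Solution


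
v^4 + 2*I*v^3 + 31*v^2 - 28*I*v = v*(v - 4*I)*(v - I)*(v + 7*I)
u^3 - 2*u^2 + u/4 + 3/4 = (u - 3/2)*(u - 1)*(u + 1/2)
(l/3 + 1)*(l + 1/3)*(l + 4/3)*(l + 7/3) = l^4/3 + 7*l^3/3 + 49*l^2/9 + 379*l/81 + 28/27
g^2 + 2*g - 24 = (g - 4)*(g + 6)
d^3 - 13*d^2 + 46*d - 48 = (d - 8)*(d - 3)*(d - 2)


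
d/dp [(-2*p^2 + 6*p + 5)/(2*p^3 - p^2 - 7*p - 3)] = (4*p^4 - 24*p^3 - 10*p^2 + 22*p + 17)/(4*p^6 - 4*p^5 - 27*p^4 + 2*p^3 + 55*p^2 + 42*p + 9)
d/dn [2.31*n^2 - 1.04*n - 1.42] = 4.62*n - 1.04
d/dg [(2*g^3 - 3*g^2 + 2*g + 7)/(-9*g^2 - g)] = (-18*g^4 - 4*g^3 + 21*g^2 + 126*g + 7)/(g^2*(81*g^2 + 18*g + 1))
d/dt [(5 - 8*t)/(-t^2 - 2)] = 2*(-4*t^2 + 5*t + 8)/(t^4 + 4*t^2 + 4)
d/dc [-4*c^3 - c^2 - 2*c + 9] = -12*c^2 - 2*c - 2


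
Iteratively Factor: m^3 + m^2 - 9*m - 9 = (m - 3)*(m^2 + 4*m + 3) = (m - 3)*(m + 1)*(m + 3)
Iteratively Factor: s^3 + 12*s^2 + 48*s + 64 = (s + 4)*(s^2 + 8*s + 16) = (s + 4)^2*(s + 4)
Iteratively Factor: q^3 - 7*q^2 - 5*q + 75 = (q - 5)*(q^2 - 2*q - 15) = (q - 5)*(q + 3)*(q - 5)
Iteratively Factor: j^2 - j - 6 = (j + 2)*(j - 3)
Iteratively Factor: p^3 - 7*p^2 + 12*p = (p - 4)*(p^2 - 3*p) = p*(p - 4)*(p - 3)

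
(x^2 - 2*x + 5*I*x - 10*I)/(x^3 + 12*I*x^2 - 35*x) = (x - 2)/(x*(x + 7*I))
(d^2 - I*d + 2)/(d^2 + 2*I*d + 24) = (d^2 - I*d + 2)/(d^2 + 2*I*d + 24)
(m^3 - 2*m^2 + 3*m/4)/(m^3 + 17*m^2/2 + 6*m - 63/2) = m*(2*m - 1)/(2*(m^2 + 10*m + 21))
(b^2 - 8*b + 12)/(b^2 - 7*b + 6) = (b - 2)/(b - 1)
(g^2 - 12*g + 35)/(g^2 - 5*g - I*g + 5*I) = (g - 7)/(g - I)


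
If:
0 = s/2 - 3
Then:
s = 6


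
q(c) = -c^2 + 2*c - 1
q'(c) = 2 - 2*c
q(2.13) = -1.28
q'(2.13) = -2.26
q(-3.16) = -17.31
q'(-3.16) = 8.32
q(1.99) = -0.98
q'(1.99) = -1.98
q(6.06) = -25.60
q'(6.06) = -10.12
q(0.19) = -0.66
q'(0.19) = 1.62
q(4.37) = -11.36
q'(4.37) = -6.74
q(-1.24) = -5.02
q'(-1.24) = 4.48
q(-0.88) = -3.53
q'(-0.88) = 3.76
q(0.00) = -1.00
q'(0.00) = 2.00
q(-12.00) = -169.00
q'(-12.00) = 26.00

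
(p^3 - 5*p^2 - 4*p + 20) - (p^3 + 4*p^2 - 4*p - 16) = 36 - 9*p^2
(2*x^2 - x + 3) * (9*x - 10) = 18*x^3 - 29*x^2 + 37*x - 30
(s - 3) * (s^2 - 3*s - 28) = s^3 - 6*s^2 - 19*s + 84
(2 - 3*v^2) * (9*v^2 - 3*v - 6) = -27*v^4 + 9*v^3 + 36*v^2 - 6*v - 12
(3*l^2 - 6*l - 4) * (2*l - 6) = 6*l^3 - 30*l^2 + 28*l + 24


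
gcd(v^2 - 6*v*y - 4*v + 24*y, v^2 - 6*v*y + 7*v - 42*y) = -v + 6*y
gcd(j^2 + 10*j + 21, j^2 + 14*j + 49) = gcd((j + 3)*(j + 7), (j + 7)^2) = j + 7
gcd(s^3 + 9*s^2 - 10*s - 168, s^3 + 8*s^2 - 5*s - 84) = s + 7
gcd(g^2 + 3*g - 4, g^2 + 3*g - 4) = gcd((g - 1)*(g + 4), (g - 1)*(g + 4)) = g^2 + 3*g - 4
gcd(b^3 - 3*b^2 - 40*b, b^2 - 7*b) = b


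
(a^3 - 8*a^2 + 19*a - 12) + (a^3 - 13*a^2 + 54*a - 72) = 2*a^3 - 21*a^2 + 73*a - 84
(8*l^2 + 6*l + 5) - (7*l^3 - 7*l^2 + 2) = -7*l^3 + 15*l^2 + 6*l + 3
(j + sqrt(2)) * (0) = 0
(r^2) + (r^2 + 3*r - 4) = 2*r^2 + 3*r - 4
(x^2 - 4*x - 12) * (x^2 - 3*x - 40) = x^4 - 7*x^3 - 40*x^2 + 196*x + 480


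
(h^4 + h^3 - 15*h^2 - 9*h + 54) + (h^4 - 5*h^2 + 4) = 2*h^4 + h^3 - 20*h^2 - 9*h + 58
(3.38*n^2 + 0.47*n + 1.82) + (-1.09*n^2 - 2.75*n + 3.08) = 2.29*n^2 - 2.28*n + 4.9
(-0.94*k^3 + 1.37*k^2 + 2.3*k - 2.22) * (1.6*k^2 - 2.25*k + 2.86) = -1.504*k^5 + 4.307*k^4 - 2.0909*k^3 - 4.8088*k^2 + 11.573*k - 6.3492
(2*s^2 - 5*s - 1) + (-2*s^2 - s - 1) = -6*s - 2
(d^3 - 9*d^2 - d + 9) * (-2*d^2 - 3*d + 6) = -2*d^5 + 15*d^4 + 35*d^3 - 69*d^2 - 33*d + 54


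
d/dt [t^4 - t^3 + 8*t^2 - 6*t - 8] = 4*t^3 - 3*t^2 + 16*t - 6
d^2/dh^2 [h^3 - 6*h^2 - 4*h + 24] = 6*h - 12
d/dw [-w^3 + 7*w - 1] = 7 - 3*w^2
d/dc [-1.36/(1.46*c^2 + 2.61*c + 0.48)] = (3.9712*c + 3.5496)/(1.46*c^2 + 2.61*c + 0.48)^2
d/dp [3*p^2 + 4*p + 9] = 6*p + 4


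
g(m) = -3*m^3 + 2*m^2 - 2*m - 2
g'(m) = -9*m^2 + 4*m - 2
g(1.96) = -20.83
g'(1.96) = -28.73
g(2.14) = -26.52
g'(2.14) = -34.66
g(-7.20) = 1235.82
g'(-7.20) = -497.36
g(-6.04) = 744.09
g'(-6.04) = -354.49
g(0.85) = -4.10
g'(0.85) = -5.10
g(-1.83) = 26.74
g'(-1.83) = -39.46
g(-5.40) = 539.51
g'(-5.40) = -286.04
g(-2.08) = 37.81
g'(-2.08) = -49.26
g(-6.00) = 730.00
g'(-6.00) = -350.00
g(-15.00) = 10603.00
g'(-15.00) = -2087.00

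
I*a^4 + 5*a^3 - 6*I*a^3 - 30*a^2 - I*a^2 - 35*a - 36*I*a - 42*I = (a - 7)*(a - 6*I)*(a + I)*(I*a + I)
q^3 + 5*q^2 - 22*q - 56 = (q - 4)*(q + 2)*(q + 7)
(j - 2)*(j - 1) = j^2 - 3*j + 2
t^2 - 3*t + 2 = (t - 2)*(t - 1)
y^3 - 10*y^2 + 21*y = y*(y - 7)*(y - 3)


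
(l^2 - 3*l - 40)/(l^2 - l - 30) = (l - 8)/(l - 6)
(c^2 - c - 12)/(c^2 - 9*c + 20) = (c + 3)/(c - 5)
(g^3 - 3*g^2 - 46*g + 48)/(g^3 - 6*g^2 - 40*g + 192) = (g - 1)/(g - 4)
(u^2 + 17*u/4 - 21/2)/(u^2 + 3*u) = (4*u^2 + 17*u - 42)/(4*u*(u + 3))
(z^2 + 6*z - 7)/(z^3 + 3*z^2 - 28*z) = (z - 1)/(z*(z - 4))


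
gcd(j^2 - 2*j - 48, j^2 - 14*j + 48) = j - 8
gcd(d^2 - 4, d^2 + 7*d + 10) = d + 2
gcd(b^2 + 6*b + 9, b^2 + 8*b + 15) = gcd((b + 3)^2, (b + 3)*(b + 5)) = b + 3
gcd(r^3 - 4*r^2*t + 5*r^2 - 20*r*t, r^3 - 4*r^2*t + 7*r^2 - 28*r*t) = r^2 - 4*r*t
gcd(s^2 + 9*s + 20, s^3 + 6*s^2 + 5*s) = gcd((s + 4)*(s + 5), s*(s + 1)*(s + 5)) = s + 5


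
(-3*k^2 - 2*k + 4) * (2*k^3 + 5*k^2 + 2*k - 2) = -6*k^5 - 19*k^4 - 8*k^3 + 22*k^2 + 12*k - 8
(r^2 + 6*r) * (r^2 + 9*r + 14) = r^4 + 15*r^3 + 68*r^2 + 84*r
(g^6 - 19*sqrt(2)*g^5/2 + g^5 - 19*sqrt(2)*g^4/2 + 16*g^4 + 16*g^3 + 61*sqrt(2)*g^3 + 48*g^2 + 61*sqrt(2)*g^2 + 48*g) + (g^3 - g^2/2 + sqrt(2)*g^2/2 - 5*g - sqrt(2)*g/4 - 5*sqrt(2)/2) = g^6 - 19*sqrt(2)*g^5/2 + g^5 - 19*sqrt(2)*g^4/2 + 16*g^4 + 17*g^3 + 61*sqrt(2)*g^3 + 95*g^2/2 + 123*sqrt(2)*g^2/2 - sqrt(2)*g/4 + 43*g - 5*sqrt(2)/2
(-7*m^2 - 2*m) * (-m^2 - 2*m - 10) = 7*m^4 + 16*m^3 + 74*m^2 + 20*m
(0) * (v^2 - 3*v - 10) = 0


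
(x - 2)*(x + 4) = x^2 + 2*x - 8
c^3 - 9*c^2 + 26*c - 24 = (c - 4)*(c - 3)*(c - 2)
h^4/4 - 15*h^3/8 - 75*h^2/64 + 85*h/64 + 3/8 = (h/4 + 1/4)*(h - 8)*(h - 3/4)*(h + 1/4)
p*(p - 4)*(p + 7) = p^3 + 3*p^2 - 28*p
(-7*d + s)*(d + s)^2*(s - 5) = -7*d^3*s + 35*d^3 - 13*d^2*s^2 + 65*d^2*s - 5*d*s^3 + 25*d*s^2 + s^4 - 5*s^3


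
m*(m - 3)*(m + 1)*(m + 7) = m^4 + 5*m^3 - 17*m^2 - 21*m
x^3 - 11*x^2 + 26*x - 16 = (x - 8)*(x - 2)*(x - 1)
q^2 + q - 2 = (q - 1)*(q + 2)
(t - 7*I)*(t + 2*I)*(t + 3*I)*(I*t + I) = I*t^4 + 2*t^3 + I*t^3 + 2*t^2 + 29*I*t^2 - 42*t + 29*I*t - 42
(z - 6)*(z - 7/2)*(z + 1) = z^3 - 17*z^2/2 + 23*z/2 + 21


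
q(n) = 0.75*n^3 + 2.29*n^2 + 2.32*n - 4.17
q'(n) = 2.25*n^2 + 4.58*n + 2.32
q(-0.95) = -4.95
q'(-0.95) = -0.00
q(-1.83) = -5.34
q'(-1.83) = 1.47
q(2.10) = 17.75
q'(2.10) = 21.86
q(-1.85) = -5.37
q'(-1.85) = 1.55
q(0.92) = 0.49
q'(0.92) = 8.44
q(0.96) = 0.83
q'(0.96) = 8.79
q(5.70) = 222.35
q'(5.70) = 101.53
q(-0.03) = -4.24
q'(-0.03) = 2.18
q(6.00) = 254.19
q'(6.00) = 110.80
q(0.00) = -4.17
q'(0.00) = 2.32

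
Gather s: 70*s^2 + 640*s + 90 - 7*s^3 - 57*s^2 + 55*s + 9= -7*s^3 + 13*s^2 + 695*s + 99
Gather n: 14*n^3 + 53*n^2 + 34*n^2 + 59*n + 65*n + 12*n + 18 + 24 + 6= 14*n^3 + 87*n^2 + 136*n + 48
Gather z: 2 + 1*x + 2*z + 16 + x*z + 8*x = 9*x + z*(x + 2) + 18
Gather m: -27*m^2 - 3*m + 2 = -27*m^2 - 3*m + 2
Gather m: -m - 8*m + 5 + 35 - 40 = -9*m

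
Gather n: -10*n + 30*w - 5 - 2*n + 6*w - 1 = -12*n + 36*w - 6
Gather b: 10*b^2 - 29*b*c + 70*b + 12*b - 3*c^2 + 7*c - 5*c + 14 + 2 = 10*b^2 + b*(82 - 29*c) - 3*c^2 + 2*c + 16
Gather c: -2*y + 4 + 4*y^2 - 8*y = 4*y^2 - 10*y + 4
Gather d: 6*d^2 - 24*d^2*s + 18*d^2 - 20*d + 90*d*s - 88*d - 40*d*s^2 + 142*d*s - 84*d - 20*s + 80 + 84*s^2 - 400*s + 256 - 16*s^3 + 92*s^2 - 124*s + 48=d^2*(24 - 24*s) + d*(-40*s^2 + 232*s - 192) - 16*s^3 + 176*s^2 - 544*s + 384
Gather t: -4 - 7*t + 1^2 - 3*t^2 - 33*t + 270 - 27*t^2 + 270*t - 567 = -30*t^2 + 230*t - 300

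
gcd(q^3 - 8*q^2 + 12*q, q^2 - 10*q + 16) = q - 2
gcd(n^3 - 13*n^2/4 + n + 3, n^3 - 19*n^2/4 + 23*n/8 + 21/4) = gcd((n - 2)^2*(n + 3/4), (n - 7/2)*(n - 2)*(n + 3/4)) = n^2 - 5*n/4 - 3/2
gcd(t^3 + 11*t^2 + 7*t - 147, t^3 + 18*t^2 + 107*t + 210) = t + 7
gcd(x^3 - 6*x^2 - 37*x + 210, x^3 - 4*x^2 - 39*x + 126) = x^2 - x - 42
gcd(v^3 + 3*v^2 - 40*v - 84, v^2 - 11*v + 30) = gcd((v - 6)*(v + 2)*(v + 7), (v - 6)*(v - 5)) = v - 6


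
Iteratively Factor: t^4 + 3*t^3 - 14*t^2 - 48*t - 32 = (t + 1)*(t^3 + 2*t^2 - 16*t - 32) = (t + 1)*(t + 4)*(t^2 - 2*t - 8) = (t - 4)*(t + 1)*(t + 4)*(t + 2)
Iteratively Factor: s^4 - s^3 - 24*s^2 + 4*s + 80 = (s + 2)*(s^3 - 3*s^2 - 18*s + 40) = (s - 2)*(s + 2)*(s^2 - s - 20) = (s - 2)*(s + 2)*(s + 4)*(s - 5)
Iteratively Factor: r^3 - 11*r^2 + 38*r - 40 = (r - 5)*(r^2 - 6*r + 8) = (r - 5)*(r - 2)*(r - 4)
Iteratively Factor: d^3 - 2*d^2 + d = (d - 1)*(d^2 - d) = (d - 1)^2*(d)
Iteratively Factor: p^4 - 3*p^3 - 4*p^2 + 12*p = (p + 2)*(p^3 - 5*p^2 + 6*p) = p*(p + 2)*(p^2 - 5*p + 6) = p*(p - 2)*(p + 2)*(p - 3)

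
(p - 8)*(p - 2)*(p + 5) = p^3 - 5*p^2 - 34*p + 80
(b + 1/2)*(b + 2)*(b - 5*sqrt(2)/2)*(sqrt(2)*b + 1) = sqrt(2)*b^4 - 4*b^3 + 5*sqrt(2)*b^3/2 - 10*b^2 - 3*sqrt(2)*b^2/2 - 25*sqrt(2)*b/4 - 4*b - 5*sqrt(2)/2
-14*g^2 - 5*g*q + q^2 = (-7*g + q)*(2*g + q)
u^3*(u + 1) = u^4 + u^3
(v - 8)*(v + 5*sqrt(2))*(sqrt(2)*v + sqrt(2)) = sqrt(2)*v^3 - 7*sqrt(2)*v^2 + 10*v^2 - 70*v - 8*sqrt(2)*v - 80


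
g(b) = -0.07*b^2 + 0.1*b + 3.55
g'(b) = 0.1 - 0.14*b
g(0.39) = 3.58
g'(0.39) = 0.05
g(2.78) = 3.29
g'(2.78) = -0.29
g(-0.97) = 3.39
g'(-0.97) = 0.24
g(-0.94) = 3.39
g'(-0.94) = 0.23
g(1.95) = 3.48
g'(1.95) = -0.17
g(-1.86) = 3.12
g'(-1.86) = 0.36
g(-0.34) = 3.51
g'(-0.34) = 0.15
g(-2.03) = 3.06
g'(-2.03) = 0.38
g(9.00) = -1.22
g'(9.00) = -1.16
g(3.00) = 3.22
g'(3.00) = -0.32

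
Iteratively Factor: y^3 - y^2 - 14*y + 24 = (y - 3)*(y^2 + 2*y - 8) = (y - 3)*(y + 4)*(y - 2)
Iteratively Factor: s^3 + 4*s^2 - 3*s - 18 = (s + 3)*(s^2 + s - 6) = (s - 2)*(s + 3)*(s + 3)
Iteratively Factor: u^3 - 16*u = (u)*(u^2 - 16) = u*(u + 4)*(u - 4)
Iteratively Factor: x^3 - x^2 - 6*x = (x)*(x^2 - x - 6) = x*(x + 2)*(x - 3)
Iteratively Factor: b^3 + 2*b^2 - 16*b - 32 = (b + 2)*(b^2 - 16) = (b - 4)*(b + 2)*(b + 4)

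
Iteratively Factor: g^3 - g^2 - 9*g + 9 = (g + 3)*(g^2 - 4*g + 3) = (g - 1)*(g + 3)*(g - 3)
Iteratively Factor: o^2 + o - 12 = (o - 3)*(o + 4)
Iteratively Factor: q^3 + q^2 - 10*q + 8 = (q - 2)*(q^2 + 3*q - 4) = (q - 2)*(q - 1)*(q + 4)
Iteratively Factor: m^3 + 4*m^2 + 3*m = (m + 1)*(m^2 + 3*m) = (m + 1)*(m + 3)*(m)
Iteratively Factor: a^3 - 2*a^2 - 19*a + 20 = (a - 1)*(a^2 - a - 20) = (a - 5)*(a - 1)*(a + 4)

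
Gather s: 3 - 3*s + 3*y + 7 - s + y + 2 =-4*s + 4*y + 12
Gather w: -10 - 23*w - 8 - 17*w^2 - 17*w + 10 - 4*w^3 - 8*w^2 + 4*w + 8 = -4*w^3 - 25*w^2 - 36*w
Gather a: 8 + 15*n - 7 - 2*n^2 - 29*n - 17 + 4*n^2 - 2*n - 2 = 2*n^2 - 16*n - 18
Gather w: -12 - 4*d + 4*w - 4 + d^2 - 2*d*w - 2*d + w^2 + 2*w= d^2 - 6*d + w^2 + w*(6 - 2*d) - 16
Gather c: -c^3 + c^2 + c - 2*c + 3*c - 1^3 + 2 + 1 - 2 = -c^3 + c^2 + 2*c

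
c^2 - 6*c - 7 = (c - 7)*(c + 1)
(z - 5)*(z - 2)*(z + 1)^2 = z^4 - 5*z^3 - 3*z^2 + 13*z + 10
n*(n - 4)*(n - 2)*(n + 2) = n^4 - 4*n^3 - 4*n^2 + 16*n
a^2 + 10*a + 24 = (a + 4)*(a + 6)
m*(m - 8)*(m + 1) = m^3 - 7*m^2 - 8*m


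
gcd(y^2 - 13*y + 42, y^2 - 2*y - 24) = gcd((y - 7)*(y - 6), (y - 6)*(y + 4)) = y - 6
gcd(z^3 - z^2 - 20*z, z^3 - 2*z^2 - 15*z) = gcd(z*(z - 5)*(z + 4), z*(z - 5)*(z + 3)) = z^2 - 5*z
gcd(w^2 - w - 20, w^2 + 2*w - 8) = w + 4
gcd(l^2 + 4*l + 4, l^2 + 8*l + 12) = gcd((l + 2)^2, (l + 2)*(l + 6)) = l + 2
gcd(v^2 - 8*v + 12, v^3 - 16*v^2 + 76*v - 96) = v^2 - 8*v + 12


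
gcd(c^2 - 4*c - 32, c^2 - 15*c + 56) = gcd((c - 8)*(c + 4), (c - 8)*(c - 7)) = c - 8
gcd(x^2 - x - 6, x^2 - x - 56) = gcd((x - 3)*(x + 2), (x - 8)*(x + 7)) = 1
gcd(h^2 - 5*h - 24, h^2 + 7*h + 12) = h + 3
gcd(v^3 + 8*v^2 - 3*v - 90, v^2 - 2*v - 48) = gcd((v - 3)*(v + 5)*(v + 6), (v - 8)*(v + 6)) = v + 6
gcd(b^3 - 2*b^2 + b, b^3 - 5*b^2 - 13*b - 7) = 1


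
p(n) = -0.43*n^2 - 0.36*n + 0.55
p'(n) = -0.86*n - 0.36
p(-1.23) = 0.34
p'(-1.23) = 0.70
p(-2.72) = -1.65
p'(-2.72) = 1.98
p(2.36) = -2.69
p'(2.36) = -2.39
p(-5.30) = -9.62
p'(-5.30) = 4.20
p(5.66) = -15.26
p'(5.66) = -5.23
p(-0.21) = 0.61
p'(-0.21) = -0.18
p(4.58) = -10.12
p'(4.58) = -4.30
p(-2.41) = -1.08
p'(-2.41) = 1.71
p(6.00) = -17.09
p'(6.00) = -5.52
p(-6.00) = -12.77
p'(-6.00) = 4.80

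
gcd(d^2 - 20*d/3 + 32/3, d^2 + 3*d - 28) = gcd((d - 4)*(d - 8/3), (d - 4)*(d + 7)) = d - 4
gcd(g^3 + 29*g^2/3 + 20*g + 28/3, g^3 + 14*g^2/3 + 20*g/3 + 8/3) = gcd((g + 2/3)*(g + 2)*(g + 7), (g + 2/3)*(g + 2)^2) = g^2 + 8*g/3 + 4/3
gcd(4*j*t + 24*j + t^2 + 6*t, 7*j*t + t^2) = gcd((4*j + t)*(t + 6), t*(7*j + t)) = 1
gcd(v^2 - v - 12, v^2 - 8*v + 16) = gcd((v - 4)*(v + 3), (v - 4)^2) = v - 4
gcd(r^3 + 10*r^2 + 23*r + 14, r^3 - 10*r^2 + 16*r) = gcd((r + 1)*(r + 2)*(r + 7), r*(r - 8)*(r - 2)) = 1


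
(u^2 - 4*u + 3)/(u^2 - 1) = (u - 3)/(u + 1)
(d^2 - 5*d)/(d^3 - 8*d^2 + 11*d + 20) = d/(d^2 - 3*d - 4)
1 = 1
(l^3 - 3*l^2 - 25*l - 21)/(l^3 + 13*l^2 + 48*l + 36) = (l^2 - 4*l - 21)/(l^2 + 12*l + 36)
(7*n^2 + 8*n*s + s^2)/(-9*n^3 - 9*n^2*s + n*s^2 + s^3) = (7*n + s)/(-9*n^2 + s^2)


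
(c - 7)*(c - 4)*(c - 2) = c^3 - 13*c^2 + 50*c - 56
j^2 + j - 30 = (j - 5)*(j + 6)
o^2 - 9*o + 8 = (o - 8)*(o - 1)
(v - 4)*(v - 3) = v^2 - 7*v + 12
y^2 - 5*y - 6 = (y - 6)*(y + 1)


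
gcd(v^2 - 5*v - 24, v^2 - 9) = v + 3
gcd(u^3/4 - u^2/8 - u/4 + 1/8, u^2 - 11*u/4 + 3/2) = 1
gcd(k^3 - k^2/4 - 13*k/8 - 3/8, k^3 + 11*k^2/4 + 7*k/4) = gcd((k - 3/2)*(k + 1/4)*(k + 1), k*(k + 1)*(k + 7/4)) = k + 1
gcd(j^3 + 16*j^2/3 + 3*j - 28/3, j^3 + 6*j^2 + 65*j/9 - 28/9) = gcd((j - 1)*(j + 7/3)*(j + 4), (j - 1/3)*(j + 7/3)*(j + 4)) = j^2 + 19*j/3 + 28/3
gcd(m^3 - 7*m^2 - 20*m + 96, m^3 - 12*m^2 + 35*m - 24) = m^2 - 11*m + 24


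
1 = 1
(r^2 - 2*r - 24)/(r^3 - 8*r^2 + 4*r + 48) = (r + 4)/(r^2 - 2*r - 8)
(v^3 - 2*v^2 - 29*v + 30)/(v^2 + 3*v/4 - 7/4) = 4*(v^2 - v - 30)/(4*v + 7)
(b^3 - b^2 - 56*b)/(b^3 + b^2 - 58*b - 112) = b/(b + 2)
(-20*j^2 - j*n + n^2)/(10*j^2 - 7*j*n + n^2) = (-4*j - n)/(2*j - n)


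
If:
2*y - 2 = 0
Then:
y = 1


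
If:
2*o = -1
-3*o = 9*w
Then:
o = -1/2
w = 1/6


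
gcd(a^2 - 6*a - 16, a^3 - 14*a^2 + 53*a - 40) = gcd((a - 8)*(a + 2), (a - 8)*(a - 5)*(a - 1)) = a - 8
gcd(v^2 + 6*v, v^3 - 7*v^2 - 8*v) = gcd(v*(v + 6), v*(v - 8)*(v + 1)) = v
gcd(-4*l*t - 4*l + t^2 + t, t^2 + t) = t + 1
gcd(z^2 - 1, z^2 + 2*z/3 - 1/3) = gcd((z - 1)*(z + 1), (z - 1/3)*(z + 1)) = z + 1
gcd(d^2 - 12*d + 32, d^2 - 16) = d - 4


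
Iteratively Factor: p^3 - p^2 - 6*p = (p + 2)*(p^2 - 3*p) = (p - 3)*(p + 2)*(p)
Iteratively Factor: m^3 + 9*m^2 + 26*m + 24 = (m + 3)*(m^2 + 6*m + 8) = (m + 2)*(m + 3)*(m + 4)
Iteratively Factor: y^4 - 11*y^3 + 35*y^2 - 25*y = (y - 5)*(y^3 - 6*y^2 + 5*y) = (y - 5)*(y - 1)*(y^2 - 5*y) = (y - 5)^2*(y - 1)*(y)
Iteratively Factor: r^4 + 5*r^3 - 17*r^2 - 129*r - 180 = (r + 3)*(r^3 + 2*r^2 - 23*r - 60) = (r - 5)*(r + 3)*(r^2 + 7*r + 12) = (r - 5)*(r + 3)*(r + 4)*(r + 3)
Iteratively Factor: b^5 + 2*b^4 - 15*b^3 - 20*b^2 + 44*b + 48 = (b + 1)*(b^4 + b^3 - 16*b^2 - 4*b + 48) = (b - 3)*(b + 1)*(b^3 + 4*b^2 - 4*b - 16) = (b - 3)*(b + 1)*(b + 2)*(b^2 + 2*b - 8) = (b - 3)*(b + 1)*(b + 2)*(b + 4)*(b - 2)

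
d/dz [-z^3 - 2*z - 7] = -3*z^2 - 2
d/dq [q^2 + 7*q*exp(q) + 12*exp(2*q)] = 7*q*exp(q) + 2*q + 24*exp(2*q) + 7*exp(q)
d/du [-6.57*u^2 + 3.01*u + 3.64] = 3.01 - 13.14*u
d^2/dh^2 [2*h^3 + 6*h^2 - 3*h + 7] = 12*h + 12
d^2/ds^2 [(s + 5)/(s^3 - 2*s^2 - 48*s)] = 2*(3*s^5 + 24*s^4 - 28*s^3 - 660*s^2 + 1440*s + 11520)/(s^3*(s^6 - 6*s^5 - 132*s^4 + 568*s^3 + 6336*s^2 - 13824*s - 110592))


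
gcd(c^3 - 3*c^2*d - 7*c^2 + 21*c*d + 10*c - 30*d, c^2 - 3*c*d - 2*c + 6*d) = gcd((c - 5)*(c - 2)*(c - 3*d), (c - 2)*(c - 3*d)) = c^2 - 3*c*d - 2*c + 6*d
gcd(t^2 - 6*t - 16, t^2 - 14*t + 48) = t - 8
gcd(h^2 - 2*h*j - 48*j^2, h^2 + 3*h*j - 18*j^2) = h + 6*j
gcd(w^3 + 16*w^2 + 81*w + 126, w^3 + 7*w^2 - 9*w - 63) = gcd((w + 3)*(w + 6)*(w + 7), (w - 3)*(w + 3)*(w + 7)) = w^2 + 10*w + 21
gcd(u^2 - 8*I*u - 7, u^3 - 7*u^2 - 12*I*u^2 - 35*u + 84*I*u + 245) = u - 7*I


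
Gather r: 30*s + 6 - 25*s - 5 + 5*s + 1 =10*s + 2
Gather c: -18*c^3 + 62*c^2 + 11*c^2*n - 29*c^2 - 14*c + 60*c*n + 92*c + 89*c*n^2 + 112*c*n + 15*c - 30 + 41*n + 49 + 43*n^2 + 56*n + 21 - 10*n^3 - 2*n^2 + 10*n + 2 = -18*c^3 + c^2*(11*n + 33) + c*(89*n^2 + 172*n + 93) - 10*n^3 + 41*n^2 + 107*n + 42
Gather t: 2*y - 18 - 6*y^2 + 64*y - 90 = -6*y^2 + 66*y - 108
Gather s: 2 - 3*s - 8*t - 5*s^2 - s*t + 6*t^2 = -5*s^2 + s*(-t - 3) + 6*t^2 - 8*t + 2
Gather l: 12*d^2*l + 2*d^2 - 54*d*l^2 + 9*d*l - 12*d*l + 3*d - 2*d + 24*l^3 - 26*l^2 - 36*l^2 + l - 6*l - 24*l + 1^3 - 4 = 2*d^2 + d + 24*l^3 + l^2*(-54*d - 62) + l*(12*d^2 - 3*d - 29) - 3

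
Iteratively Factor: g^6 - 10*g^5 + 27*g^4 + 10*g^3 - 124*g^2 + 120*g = (g - 5)*(g^5 - 5*g^4 + 2*g^3 + 20*g^2 - 24*g) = (g - 5)*(g + 2)*(g^4 - 7*g^3 + 16*g^2 - 12*g) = g*(g - 5)*(g + 2)*(g^3 - 7*g^2 + 16*g - 12) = g*(g - 5)*(g - 2)*(g + 2)*(g^2 - 5*g + 6) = g*(g - 5)*(g - 2)^2*(g + 2)*(g - 3)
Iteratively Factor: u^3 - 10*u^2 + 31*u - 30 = (u - 5)*(u^2 - 5*u + 6) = (u - 5)*(u - 2)*(u - 3)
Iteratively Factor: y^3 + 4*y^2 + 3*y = (y + 1)*(y^2 + 3*y) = y*(y + 1)*(y + 3)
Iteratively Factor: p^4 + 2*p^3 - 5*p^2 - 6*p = (p + 3)*(p^3 - p^2 - 2*p) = (p + 1)*(p + 3)*(p^2 - 2*p) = (p - 2)*(p + 1)*(p + 3)*(p)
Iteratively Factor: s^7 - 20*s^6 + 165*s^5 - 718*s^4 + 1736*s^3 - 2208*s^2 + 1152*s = (s - 4)*(s^6 - 16*s^5 + 101*s^4 - 314*s^3 + 480*s^2 - 288*s) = (s - 4)^2*(s^5 - 12*s^4 + 53*s^3 - 102*s^2 + 72*s) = (s - 4)^2*(s - 2)*(s^4 - 10*s^3 + 33*s^2 - 36*s) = s*(s - 4)^2*(s - 2)*(s^3 - 10*s^2 + 33*s - 36) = s*(s - 4)^2*(s - 3)*(s - 2)*(s^2 - 7*s + 12) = s*(s - 4)^2*(s - 3)^2*(s - 2)*(s - 4)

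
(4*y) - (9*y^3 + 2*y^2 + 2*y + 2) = -9*y^3 - 2*y^2 + 2*y - 2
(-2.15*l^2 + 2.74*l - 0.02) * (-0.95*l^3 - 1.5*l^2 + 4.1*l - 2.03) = 2.0425*l^5 + 0.621999999999999*l^4 - 12.906*l^3 + 15.6285*l^2 - 5.6442*l + 0.0406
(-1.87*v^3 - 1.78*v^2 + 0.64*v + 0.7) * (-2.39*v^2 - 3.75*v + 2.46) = 4.4693*v^5 + 11.2667*v^4 + 0.5452*v^3 - 8.4518*v^2 - 1.0506*v + 1.722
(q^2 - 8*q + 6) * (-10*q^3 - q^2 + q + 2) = -10*q^5 + 79*q^4 - 51*q^3 - 12*q^2 - 10*q + 12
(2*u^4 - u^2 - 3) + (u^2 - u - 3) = 2*u^4 - u - 6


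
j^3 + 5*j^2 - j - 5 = (j - 1)*(j + 1)*(j + 5)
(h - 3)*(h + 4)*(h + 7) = h^3 + 8*h^2 - 5*h - 84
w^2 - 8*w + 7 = (w - 7)*(w - 1)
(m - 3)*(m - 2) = m^2 - 5*m + 6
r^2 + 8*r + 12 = (r + 2)*(r + 6)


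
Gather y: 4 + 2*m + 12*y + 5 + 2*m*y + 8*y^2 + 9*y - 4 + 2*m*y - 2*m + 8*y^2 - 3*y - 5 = 16*y^2 + y*(4*m + 18)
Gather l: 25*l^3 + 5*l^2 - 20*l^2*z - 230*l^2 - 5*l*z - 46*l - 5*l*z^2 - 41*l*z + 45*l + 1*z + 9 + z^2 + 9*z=25*l^3 + l^2*(-20*z - 225) + l*(-5*z^2 - 46*z - 1) + z^2 + 10*z + 9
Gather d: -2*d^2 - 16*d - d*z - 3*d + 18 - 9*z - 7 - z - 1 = -2*d^2 + d*(-z - 19) - 10*z + 10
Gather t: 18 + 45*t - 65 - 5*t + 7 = 40*t - 40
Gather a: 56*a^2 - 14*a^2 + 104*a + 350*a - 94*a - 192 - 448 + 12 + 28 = 42*a^2 + 360*a - 600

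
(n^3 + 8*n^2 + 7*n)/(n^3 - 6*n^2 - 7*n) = (n + 7)/(n - 7)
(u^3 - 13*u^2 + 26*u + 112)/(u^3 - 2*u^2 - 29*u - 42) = (u - 8)/(u + 3)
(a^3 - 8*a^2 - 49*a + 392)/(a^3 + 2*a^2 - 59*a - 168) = (a - 7)/(a + 3)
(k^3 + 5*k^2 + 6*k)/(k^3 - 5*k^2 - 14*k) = (k + 3)/(k - 7)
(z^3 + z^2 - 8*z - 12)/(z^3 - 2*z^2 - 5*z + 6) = (z + 2)/(z - 1)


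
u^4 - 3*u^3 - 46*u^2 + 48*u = u*(u - 8)*(u - 1)*(u + 6)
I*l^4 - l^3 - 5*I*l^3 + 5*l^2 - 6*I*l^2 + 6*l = l*(l - 6)*(l + I)*(I*l + I)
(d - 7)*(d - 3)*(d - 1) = d^3 - 11*d^2 + 31*d - 21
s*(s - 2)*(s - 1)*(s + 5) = s^4 + 2*s^3 - 13*s^2 + 10*s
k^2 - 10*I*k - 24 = (k - 6*I)*(k - 4*I)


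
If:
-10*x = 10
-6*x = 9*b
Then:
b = 2/3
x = -1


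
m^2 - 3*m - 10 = (m - 5)*(m + 2)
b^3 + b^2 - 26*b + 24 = (b - 4)*(b - 1)*(b + 6)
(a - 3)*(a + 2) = a^2 - a - 6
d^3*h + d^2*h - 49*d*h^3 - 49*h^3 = (d - 7*h)*(d + 7*h)*(d*h + h)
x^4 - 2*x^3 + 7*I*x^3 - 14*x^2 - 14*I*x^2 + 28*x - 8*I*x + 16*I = (x - 2)*(x + I)*(x + 2*I)*(x + 4*I)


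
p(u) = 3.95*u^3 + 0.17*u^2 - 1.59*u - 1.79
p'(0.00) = -1.59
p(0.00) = -1.79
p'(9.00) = 961.32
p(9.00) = 2877.22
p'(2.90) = 99.05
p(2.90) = 91.37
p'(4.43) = 232.47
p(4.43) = 337.91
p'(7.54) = 674.67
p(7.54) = 1689.10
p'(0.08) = -1.49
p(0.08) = -1.91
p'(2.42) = 68.63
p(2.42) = 51.34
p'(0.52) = 1.79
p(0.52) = -2.02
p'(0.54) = 2.05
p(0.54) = -1.98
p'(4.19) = 207.87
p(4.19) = 285.09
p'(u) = 11.85*u^2 + 0.34*u - 1.59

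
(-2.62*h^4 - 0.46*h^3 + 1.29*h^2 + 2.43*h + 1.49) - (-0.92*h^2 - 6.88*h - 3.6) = -2.62*h^4 - 0.46*h^3 + 2.21*h^2 + 9.31*h + 5.09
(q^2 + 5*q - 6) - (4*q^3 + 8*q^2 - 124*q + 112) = -4*q^3 - 7*q^2 + 129*q - 118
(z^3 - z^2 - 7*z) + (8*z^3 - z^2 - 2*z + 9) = 9*z^3 - 2*z^2 - 9*z + 9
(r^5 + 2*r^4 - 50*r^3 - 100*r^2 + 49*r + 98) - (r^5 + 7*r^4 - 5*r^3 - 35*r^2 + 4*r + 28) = -5*r^4 - 45*r^3 - 65*r^2 + 45*r + 70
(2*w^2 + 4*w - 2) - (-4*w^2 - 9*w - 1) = 6*w^2 + 13*w - 1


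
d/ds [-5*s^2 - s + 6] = -10*s - 1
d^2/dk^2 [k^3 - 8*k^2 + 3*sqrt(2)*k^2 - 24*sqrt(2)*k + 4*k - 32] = 6*k - 16 + 6*sqrt(2)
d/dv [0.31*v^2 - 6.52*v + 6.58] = 0.62*v - 6.52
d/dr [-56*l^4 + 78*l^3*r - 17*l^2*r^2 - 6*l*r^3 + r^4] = 78*l^3 - 34*l^2*r - 18*l*r^2 + 4*r^3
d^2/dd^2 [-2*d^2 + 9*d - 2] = -4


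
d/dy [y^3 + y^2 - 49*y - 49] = 3*y^2 + 2*y - 49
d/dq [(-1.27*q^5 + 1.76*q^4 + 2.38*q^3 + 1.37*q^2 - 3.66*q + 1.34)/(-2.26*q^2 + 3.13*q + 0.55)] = (8.6106*q^6 - 23.8556*q^5 + 7.6551*q^4 + 18.7708*q^3 - 0.0564999999999998*q^2 + 7.5638*q - 6.2072)/(5.1076*q^4 - 14.1476*q^3 + 7.3109*q^2 + 3.443*q + 0.3025)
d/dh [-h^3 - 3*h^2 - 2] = 3*h*(-h - 2)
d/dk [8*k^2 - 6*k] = 16*k - 6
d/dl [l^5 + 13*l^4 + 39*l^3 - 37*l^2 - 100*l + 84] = 5*l^4 + 52*l^3 + 117*l^2 - 74*l - 100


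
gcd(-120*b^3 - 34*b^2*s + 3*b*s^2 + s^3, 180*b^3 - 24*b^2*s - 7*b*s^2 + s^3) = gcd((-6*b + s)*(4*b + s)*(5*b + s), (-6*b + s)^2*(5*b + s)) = -30*b^2 - b*s + s^2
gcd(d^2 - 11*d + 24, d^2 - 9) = d - 3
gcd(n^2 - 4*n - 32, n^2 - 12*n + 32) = n - 8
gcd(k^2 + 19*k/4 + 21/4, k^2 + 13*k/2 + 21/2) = k + 3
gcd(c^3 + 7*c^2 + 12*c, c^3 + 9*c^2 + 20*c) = c^2 + 4*c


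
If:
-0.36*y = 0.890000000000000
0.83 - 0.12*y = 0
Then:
No Solution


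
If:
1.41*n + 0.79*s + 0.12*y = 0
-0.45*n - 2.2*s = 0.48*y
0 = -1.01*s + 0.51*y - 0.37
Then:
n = 0.02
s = -0.11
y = 0.50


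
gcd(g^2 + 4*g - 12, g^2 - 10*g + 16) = g - 2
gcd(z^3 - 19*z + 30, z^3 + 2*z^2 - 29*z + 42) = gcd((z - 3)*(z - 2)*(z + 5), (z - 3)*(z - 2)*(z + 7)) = z^2 - 5*z + 6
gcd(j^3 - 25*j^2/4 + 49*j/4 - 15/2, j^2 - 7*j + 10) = j - 2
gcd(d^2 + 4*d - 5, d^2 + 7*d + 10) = d + 5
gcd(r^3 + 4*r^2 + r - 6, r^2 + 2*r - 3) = r^2 + 2*r - 3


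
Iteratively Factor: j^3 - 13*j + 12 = (j - 3)*(j^2 + 3*j - 4) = (j - 3)*(j - 1)*(j + 4)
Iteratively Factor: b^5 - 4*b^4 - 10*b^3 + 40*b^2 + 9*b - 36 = (b - 4)*(b^4 - 10*b^2 + 9) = (b - 4)*(b - 1)*(b^3 + b^2 - 9*b - 9) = (b - 4)*(b - 3)*(b - 1)*(b^2 + 4*b + 3) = (b - 4)*(b - 3)*(b - 1)*(b + 1)*(b + 3)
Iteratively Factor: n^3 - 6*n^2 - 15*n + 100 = (n - 5)*(n^2 - n - 20) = (n - 5)^2*(n + 4)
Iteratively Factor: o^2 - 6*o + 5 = (o - 5)*(o - 1)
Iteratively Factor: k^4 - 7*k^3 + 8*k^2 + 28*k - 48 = (k + 2)*(k^3 - 9*k^2 + 26*k - 24) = (k - 4)*(k + 2)*(k^2 - 5*k + 6) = (k - 4)*(k - 3)*(k + 2)*(k - 2)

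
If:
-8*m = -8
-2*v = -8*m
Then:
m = 1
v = 4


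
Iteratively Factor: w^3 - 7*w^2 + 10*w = (w - 2)*(w^2 - 5*w) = w*(w - 2)*(w - 5)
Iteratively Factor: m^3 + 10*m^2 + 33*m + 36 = (m + 4)*(m^2 + 6*m + 9) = (m + 3)*(m + 4)*(m + 3)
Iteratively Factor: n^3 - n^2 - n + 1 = (n + 1)*(n^2 - 2*n + 1) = (n - 1)*(n + 1)*(n - 1)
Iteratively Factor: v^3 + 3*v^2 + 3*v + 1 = (v + 1)*(v^2 + 2*v + 1) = (v + 1)^2*(v + 1)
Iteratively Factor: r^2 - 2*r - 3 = (r + 1)*(r - 3)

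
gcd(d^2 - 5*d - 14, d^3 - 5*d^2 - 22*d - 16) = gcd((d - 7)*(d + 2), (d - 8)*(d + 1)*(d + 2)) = d + 2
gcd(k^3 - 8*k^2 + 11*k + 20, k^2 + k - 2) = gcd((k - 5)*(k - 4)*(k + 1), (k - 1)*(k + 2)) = 1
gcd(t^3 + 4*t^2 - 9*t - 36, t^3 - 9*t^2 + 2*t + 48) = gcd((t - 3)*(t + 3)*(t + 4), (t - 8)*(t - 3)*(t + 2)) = t - 3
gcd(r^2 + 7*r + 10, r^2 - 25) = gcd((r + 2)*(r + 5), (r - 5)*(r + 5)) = r + 5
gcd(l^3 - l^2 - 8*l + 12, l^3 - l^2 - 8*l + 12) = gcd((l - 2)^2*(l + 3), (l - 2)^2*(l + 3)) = l^3 - l^2 - 8*l + 12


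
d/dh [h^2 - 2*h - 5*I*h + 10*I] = 2*h - 2 - 5*I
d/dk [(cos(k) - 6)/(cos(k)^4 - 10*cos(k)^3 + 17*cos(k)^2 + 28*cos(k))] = (3*cos(k)^4 - 44*cos(k)^3 + 197*cos(k)^2 - 204*cos(k) - 168)*sin(k)/((cos(k) - 7)^2*(cos(k) - 4)^2*(cos(k) + 1)^2*cos(k)^2)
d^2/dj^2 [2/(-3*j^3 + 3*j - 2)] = 36*(j*(3*j^3 - 3*j + 2) - (3*j^2 - 1)^2)/(3*j^3 - 3*j + 2)^3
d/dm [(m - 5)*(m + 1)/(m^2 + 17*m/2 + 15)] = 10*(5*m^2 + 16*m - 7)/(4*m^4 + 68*m^3 + 409*m^2 + 1020*m + 900)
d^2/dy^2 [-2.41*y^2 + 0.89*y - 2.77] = -4.82000000000000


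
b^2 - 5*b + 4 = (b - 4)*(b - 1)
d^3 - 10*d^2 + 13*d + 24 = (d - 8)*(d - 3)*(d + 1)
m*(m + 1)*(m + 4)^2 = m^4 + 9*m^3 + 24*m^2 + 16*m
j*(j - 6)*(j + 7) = j^3 + j^2 - 42*j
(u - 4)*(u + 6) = u^2 + 2*u - 24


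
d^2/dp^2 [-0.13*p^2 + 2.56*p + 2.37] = -0.260000000000000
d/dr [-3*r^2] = -6*r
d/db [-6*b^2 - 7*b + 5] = -12*b - 7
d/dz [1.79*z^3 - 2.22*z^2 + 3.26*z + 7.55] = 5.37*z^2 - 4.44*z + 3.26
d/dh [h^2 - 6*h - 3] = 2*h - 6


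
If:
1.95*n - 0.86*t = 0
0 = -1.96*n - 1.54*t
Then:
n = 0.00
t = 0.00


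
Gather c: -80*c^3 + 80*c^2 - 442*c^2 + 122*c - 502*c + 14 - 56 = -80*c^3 - 362*c^2 - 380*c - 42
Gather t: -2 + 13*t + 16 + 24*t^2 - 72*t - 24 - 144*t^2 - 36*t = -120*t^2 - 95*t - 10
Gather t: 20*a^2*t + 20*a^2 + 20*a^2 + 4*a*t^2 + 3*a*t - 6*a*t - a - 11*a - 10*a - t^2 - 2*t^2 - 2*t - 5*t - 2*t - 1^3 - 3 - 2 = 40*a^2 - 22*a + t^2*(4*a - 3) + t*(20*a^2 - 3*a - 9) - 6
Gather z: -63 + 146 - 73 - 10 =0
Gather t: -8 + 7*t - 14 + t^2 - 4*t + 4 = t^2 + 3*t - 18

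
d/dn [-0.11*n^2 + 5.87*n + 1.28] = 5.87 - 0.22*n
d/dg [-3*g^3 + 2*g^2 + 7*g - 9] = -9*g^2 + 4*g + 7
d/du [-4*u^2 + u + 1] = 1 - 8*u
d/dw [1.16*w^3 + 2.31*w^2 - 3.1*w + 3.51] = 3.48*w^2 + 4.62*w - 3.1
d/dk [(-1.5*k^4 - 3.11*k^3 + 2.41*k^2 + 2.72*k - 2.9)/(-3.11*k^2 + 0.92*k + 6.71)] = (9.33*k^5 + 5.5321*k^4 - 45.9824*k^3 - 51.9279*k^2 + 14.3042*k + 20.9192)/(9.6721*k^4 - 5.7224*k^3 - 40.8898*k^2 + 12.3464*k + 45.0241)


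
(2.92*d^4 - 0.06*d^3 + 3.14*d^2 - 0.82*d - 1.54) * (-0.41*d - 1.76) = -1.1972*d^5 - 5.1146*d^4 - 1.1818*d^3 - 5.1902*d^2 + 2.0746*d + 2.7104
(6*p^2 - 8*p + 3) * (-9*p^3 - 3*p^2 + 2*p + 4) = -54*p^5 + 54*p^4 + 9*p^3 - p^2 - 26*p + 12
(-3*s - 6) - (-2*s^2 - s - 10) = 2*s^2 - 2*s + 4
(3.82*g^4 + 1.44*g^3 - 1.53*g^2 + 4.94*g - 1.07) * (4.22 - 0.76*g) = -2.9032*g^5 + 15.026*g^4 + 7.2396*g^3 - 10.211*g^2 + 21.66*g - 4.5154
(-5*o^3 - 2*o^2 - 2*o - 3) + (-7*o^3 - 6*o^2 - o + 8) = -12*o^3 - 8*o^2 - 3*o + 5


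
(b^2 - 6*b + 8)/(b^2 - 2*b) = (b - 4)/b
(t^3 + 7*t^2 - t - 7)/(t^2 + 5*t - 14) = (t^2 - 1)/(t - 2)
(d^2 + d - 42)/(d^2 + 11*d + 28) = (d - 6)/(d + 4)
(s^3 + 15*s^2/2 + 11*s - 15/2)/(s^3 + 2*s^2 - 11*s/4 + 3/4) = 2*(s + 5)/(2*s - 1)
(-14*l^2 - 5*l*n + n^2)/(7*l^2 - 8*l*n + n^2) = (-2*l - n)/(l - n)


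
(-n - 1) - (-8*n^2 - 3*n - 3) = 8*n^2 + 2*n + 2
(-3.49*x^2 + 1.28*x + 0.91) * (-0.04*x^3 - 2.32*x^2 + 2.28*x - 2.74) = 0.1396*x^5 + 8.0456*x^4 - 10.9632*x^3 + 10.3698*x^2 - 1.4324*x - 2.4934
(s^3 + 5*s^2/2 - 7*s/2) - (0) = s^3 + 5*s^2/2 - 7*s/2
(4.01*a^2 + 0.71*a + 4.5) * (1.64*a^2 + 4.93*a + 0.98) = 6.5764*a^4 + 20.9337*a^3 + 14.8101*a^2 + 22.8808*a + 4.41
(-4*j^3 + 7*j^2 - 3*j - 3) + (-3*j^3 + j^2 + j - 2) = -7*j^3 + 8*j^2 - 2*j - 5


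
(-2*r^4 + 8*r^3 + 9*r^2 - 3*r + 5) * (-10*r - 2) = 20*r^5 - 76*r^4 - 106*r^3 + 12*r^2 - 44*r - 10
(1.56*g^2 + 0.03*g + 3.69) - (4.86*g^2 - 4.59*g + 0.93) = -3.3*g^2 + 4.62*g + 2.76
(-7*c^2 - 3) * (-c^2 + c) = 7*c^4 - 7*c^3 + 3*c^2 - 3*c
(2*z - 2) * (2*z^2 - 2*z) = 4*z^3 - 8*z^2 + 4*z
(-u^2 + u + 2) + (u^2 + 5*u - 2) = 6*u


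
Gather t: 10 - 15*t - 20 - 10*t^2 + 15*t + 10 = -10*t^2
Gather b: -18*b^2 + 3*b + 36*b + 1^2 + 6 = -18*b^2 + 39*b + 7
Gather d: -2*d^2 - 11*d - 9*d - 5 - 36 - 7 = -2*d^2 - 20*d - 48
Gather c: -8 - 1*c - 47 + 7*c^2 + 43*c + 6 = 7*c^2 + 42*c - 49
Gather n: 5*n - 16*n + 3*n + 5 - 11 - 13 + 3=-8*n - 16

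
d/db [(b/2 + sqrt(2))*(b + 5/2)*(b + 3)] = 3*b^2/2 + 2*sqrt(2)*b + 11*b/2 + 15/4 + 11*sqrt(2)/2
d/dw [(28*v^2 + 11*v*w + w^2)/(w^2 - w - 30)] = ((-11*v - 2*w)*(-w^2 + w + 30) - (2*w - 1)*(28*v^2 + 11*v*w + w^2))/(-w^2 + w + 30)^2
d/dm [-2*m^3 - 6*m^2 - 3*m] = -6*m^2 - 12*m - 3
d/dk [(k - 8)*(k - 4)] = 2*k - 12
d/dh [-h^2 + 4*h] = 4 - 2*h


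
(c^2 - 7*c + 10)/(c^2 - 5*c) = (c - 2)/c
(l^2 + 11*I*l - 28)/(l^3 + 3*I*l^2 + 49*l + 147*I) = (l + 4*I)/(l^2 - 4*I*l + 21)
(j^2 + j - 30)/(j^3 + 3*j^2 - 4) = (j^2 + j - 30)/(j^3 + 3*j^2 - 4)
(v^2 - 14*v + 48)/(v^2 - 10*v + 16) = (v - 6)/(v - 2)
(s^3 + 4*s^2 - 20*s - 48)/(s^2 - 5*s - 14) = (s^2 + 2*s - 24)/(s - 7)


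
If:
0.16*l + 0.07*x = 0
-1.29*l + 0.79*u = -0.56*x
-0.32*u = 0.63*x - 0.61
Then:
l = -1.53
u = -4.97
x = 3.49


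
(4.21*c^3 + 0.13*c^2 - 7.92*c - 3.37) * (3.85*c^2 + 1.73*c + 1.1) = 16.2085*c^5 + 7.7838*c^4 - 25.6361*c^3 - 26.5331*c^2 - 14.5421*c - 3.707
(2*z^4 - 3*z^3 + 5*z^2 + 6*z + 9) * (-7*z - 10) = -14*z^5 + z^4 - 5*z^3 - 92*z^2 - 123*z - 90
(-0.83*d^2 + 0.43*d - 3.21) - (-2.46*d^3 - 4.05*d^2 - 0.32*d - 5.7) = 2.46*d^3 + 3.22*d^2 + 0.75*d + 2.49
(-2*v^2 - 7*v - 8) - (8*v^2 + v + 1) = -10*v^2 - 8*v - 9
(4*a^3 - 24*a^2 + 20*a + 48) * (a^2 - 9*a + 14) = 4*a^5 - 60*a^4 + 292*a^3 - 468*a^2 - 152*a + 672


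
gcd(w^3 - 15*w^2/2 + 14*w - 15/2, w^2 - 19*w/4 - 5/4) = w - 5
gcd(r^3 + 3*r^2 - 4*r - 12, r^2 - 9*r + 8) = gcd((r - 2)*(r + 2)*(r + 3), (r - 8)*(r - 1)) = 1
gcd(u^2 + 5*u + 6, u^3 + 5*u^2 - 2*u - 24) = u + 3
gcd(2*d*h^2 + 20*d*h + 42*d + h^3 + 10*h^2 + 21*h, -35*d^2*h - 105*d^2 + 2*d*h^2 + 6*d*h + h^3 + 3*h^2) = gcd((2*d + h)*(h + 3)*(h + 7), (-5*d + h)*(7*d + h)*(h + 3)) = h + 3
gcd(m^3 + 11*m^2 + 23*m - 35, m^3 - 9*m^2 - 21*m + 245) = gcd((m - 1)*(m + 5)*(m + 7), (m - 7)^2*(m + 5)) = m + 5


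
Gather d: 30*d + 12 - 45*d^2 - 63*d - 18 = -45*d^2 - 33*d - 6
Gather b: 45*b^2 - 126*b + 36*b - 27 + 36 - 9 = 45*b^2 - 90*b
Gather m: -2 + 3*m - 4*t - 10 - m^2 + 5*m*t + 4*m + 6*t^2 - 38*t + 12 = -m^2 + m*(5*t + 7) + 6*t^2 - 42*t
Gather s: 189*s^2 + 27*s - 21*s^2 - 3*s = 168*s^2 + 24*s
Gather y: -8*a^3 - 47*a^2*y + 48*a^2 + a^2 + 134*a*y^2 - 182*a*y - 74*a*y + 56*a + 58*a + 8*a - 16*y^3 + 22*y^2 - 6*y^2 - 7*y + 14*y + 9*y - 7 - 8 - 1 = -8*a^3 + 49*a^2 + 122*a - 16*y^3 + y^2*(134*a + 16) + y*(-47*a^2 - 256*a + 16) - 16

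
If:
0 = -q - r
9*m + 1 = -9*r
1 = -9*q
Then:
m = -2/9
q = -1/9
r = 1/9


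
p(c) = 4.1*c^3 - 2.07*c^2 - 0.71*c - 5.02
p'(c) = 12.3*c^2 - 4.14*c - 0.71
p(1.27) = -0.86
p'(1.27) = 13.87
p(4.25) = 269.31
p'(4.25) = 203.86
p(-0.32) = -5.14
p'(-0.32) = 1.87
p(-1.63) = -27.12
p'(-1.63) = 38.72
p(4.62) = 351.82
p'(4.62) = 242.70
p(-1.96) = -42.45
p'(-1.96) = 54.66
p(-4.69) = -470.19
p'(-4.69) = 289.26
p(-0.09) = -4.98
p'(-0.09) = -0.24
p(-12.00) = -7379.38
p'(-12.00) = 1820.17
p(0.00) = -5.02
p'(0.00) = -0.71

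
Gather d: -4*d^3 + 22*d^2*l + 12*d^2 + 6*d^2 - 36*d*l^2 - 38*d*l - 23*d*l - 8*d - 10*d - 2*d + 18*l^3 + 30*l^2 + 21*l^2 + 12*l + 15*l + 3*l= -4*d^3 + d^2*(22*l + 18) + d*(-36*l^2 - 61*l - 20) + 18*l^3 + 51*l^2 + 30*l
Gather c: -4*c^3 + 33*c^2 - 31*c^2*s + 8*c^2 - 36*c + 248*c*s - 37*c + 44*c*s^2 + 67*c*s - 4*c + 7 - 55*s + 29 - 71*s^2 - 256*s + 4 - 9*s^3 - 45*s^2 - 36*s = -4*c^3 + c^2*(41 - 31*s) + c*(44*s^2 + 315*s - 77) - 9*s^3 - 116*s^2 - 347*s + 40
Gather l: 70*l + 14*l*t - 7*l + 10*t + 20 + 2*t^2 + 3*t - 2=l*(14*t + 63) + 2*t^2 + 13*t + 18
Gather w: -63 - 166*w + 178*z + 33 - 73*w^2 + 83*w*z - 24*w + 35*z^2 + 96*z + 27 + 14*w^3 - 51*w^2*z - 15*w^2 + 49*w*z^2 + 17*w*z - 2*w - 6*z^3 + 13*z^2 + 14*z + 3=14*w^3 + w^2*(-51*z - 88) + w*(49*z^2 + 100*z - 192) - 6*z^3 + 48*z^2 + 288*z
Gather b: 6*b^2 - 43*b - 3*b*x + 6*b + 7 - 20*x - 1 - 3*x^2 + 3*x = 6*b^2 + b*(-3*x - 37) - 3*x^2 - 17*x + 6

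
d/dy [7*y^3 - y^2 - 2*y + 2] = 21*y^2 - 2*y - 2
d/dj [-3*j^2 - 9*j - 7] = -6*j - 9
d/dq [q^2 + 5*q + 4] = 2*q + 5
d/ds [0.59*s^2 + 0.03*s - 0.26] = 1.18*s + 0.03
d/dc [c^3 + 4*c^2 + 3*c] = 3*c^2 + 8*c + 3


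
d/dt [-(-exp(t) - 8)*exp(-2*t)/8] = (-exp(t) - 16)*exp(-2*t)/8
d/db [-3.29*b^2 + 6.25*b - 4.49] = 6.25 - 6.58*b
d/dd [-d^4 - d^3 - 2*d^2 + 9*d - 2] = -4*d^3 - 3*d^2 - 4*d + 9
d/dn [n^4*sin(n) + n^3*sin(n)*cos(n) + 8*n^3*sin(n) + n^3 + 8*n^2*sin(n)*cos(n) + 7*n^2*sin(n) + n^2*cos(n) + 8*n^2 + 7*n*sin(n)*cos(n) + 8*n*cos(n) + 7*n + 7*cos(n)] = n^4*cos(n) + 4*n^3*sin(n) + 8*n^3*cos(n) + n^3*cos(2*n) + 23*n^2*sin(n) + 3*n^2*sin(2*n)/2 + 7*n^2*cos(n) + 8*n^2*cos(2*n) + 3*n^2 + 6*n*sin(n) + 8*n*sin(2*n) + 2*n*cos(n) + 7*n*cos(2*n) + 16*n - 7*sin(n) + 7*sin(2*n)/2 + 8*cos(n) + 7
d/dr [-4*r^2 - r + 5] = -8*r - 1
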